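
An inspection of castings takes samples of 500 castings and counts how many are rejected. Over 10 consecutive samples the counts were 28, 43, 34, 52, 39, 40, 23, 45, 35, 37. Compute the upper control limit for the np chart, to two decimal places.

55.29

p̄ = Σdᵢ / (k·n) = 376 / (10 × 500) = 0.07520
UCL = np̄ + 3·√(np̄(1−p̄)) = 37.6000 + 3 × √(37.6000×0.92480) = 37.6000 + 3 × 5.8968 = 55.2905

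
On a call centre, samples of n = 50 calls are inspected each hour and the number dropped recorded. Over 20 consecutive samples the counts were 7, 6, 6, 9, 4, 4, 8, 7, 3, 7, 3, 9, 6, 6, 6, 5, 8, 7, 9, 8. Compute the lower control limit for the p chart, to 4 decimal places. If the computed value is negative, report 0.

p̄ = Σdᵢ / (k·n) = 128 / (20 × 50) = 0.12800
LCL = p̄ − 3·√(p̄(1−p̄)/n) = 0.12800 − 3 × 0.04725 = -0.01374 → 0 (negative, so LCL = 0)

0.0000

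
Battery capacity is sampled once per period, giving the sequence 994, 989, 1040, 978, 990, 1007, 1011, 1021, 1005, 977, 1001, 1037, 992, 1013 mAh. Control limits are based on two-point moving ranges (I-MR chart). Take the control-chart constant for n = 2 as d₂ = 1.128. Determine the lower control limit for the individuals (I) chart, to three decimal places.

X̄ = (994 + 989 + 1040 + 978 + 990 + 1007 + 1011 + 1021 + 1005 + 977 + 1001 + 1037 + 992 + 1013) / 14 = 1003.9286
Moving ranges: 5, 51, 62, 12, 17, 4, 10, 16, 28, 24, 36, 45, 21; M̄R̄ = 331.0000 / 13 = 25.4615
LCL = X̄ − 3·M̄R̄/d₂ = 1003.9286 − 3 × 25.4615 / 1.128 = 936.2117

936.212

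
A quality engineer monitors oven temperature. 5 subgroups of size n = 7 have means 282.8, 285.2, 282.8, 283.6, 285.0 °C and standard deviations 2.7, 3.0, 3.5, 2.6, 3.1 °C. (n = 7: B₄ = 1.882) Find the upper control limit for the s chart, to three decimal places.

5.608

s̄ = (2.7 + 3.0 + 3.5 + 2.6 + 3.1) / 5 = 2.9800
UCL_s = B₄·s̄ = 1.882 × 2.9800 = 5.6084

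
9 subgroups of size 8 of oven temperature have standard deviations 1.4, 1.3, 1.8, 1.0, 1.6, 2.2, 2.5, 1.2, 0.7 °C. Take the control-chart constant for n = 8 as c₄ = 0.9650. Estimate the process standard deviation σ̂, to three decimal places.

1.577

s̄ = (1.4 + 1.3 + 1.8 + 1.0 + 1.6 + 2.2 + 2.5 + 1.2 + 0.7) / 9 = 1.5222
σ̂ = s̄ / c₄ = 1.5222 / 0.9650 = 1.5774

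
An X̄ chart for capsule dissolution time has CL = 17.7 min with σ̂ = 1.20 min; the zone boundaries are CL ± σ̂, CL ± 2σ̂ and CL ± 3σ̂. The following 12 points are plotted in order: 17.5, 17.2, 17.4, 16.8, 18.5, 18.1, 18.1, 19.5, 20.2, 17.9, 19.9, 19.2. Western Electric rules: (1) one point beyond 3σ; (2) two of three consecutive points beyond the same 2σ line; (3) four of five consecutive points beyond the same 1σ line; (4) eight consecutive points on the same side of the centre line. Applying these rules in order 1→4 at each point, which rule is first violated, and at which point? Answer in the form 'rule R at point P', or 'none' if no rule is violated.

Zone of each point (C = within 1σ̂, B = 1σ̂–2σ̂, A = 2σ̂–3σ̂, * = beyond 3σ̂; sign = side of CL): 1:-C, 2:-C, 3:-C, 4:-C, 5:+C, 6:+C, 7:+C, 8:+B, 9:+A, 10:+C, 11:+B, 12:+B
Rule 3 (four of five consecutive points beyond the same 1σ limit) is satisfied at point 12.

rule 3 at point 12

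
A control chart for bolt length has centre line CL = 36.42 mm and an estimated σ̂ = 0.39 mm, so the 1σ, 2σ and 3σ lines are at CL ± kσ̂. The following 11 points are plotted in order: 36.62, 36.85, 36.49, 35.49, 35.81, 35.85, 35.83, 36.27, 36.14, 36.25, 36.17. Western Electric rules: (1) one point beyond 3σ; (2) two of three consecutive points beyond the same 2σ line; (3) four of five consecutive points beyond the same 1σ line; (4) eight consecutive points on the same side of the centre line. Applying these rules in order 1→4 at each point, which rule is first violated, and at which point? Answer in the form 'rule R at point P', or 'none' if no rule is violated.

rule 3 at point 7

Zone of each point (C = within 1σ̂, B = 1σ̂–2σ̂, A = 2σ̂–3σ̂, * = beyond 3σ̂; sign = side of CL): 1:+C, 2:+B, 3:+C, 4:-A, 5:-B, 6:-B, 7:-B, 8:-C, 9:-C, 10:-C, 11:-C
Rule 3 (four of five consecutive points beyond the same 1σ limit) is satisfied at point 7.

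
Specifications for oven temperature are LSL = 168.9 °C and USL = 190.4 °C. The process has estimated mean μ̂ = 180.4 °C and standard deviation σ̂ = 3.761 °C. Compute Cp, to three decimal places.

Cp = (USL − LSL) / (6σ̂) = (190.4 − 168.9) / (6 × 3.761) = 21.5000 / 22.5660 = 0.9528

0.953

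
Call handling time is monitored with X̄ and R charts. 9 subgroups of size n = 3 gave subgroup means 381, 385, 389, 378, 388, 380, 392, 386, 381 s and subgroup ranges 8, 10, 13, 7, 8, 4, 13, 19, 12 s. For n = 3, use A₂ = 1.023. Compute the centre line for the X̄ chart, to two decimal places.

X̄̄ = (381 + 385 + 389 + 378 + 388 + 380 + 392 + 386 + 381) / 9 = 3460.0000 / 9 = 384.4444
CL = X̄̄ = 384.4444

384.44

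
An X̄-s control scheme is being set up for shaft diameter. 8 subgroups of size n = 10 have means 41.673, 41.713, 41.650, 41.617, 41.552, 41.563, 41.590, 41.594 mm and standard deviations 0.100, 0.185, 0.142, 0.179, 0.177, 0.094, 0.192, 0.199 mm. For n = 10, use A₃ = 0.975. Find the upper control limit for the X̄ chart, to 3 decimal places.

X̄̄ = (41.673 + 41.713 + 41.650 + 41.617 + 41.552 + 41.563 + 41.590 + 41.594) / 8 = 41.6190
s̄ = (0.100 + 0.185 + 0.142 + 0.179 + 0.177 + 0.094 + 0.192 + 0.199) / 8 = 0.1585
UCL = X̄̄ + A₃·s̄ = 41.6190 + 0.975 × 0.1585 = 41.7735

41.774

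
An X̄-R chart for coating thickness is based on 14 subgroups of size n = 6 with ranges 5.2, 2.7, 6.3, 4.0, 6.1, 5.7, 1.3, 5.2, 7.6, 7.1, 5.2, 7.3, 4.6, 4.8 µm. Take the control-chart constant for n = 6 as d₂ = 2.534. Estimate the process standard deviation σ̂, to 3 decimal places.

2.061

R̄ = (5.2 + 2.7 + 6.3 + 4.0 + 6.1 + 5.7 + 1.3 + 5.2 + 7.6 + 7.1 + 5.2 + 7.3 + 4.6 + 4.8) / 14 = 5.2214
σ̂ = R̄ / d₂ = 5.2214 / 2.534 = 2.0605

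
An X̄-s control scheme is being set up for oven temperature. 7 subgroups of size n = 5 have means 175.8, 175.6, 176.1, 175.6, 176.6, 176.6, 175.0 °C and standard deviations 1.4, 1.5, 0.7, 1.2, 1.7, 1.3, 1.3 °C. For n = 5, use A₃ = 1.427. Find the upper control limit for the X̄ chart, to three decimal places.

177.755

X̄̄ = (175.8 + 175.6 + 176.1 + 175.6 + 176.6 + 176.6 + 175.0) / 7 = 175.9000
s̄ = (1.4 + 1.5 + 0.7 + 1.2 + 1.7 + 1.3 + 1.3) / 7 = 1.3000
UCL = X̄̄ + A₃·s̄ = 175.9000 + 1.427 × 1.3000 = 177.7551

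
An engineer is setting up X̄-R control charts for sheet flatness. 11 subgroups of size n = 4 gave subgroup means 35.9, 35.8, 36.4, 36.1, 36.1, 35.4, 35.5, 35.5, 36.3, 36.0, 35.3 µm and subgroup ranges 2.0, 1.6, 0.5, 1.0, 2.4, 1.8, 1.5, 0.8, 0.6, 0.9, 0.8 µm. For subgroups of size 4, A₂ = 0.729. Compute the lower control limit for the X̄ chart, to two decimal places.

34.92

X̄̄ = (35.9 + 35.8 + 36.4 + 36.1 + 36.1 + 35.4 + 35.5 + 35.5 + 36.3 + 36.0 + 35.3) / 11 = 394.3000 / 11 = 35.8455
R̄ = (2.0 + 1.6 + 0.5 + 1.0 + 2.4 + 1.8 + 1.5 + 0.8 + 0.6 + 0.9 + 0.8) / 11 = 13.9000 / 11 = 1.2636
LCL = X̄̄ − A₂·R̄ = 35.8455 − 0.729 × 1.2636 = 34.9243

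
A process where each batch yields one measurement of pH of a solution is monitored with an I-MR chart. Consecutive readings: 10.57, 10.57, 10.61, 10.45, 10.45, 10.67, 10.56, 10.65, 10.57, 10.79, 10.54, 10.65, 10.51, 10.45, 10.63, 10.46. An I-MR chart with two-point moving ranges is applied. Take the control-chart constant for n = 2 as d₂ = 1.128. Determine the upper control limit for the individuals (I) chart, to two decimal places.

10.90

X̄ = (10.57 + 10.57 + 10.61 + 10.45 + 10.45 + 10.67 + 10.56 + 10.65 + 10.57 + 10.79 + 10.54 + 10.65 + 10.51 + 10.45 + 10.63 + 10.46) / 16 = 10.5706
Moving ranges: 0.00, 0.04, 0.16, 0.00, 0.22, 0.11, 0.09, 0.08, 0.22, 0.25, 0.11, 0.14, 0.06, 0.18, 0.17; M̄R̄ = 1.8300 / 15 = 0.1220
UCL = X̄ + 3·M̄R̄/d₂ = 10.5706 + 3 × 0.1220 / 1.128 = 10.8951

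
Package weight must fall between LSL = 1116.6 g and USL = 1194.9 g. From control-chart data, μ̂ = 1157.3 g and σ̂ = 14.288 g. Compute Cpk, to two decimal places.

0.88

Cpu = (USL − μ̂) / (3σ̂) = (1194.9 − 1157.3) / (3 × 14.288) = 0.8772; Cpl = (μ̂ − LSL) / (3σ̂) = (1157.3 − 1116.6) / (3 × 14.288) = 0.9495; Cpk = min(Cpu, Cpl) = 0.8772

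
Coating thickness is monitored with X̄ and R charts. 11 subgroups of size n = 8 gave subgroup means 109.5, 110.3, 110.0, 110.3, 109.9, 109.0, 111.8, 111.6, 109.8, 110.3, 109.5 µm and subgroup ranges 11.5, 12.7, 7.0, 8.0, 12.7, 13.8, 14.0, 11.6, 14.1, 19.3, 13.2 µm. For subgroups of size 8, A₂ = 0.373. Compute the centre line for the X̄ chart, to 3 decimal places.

X̄̄ = (109.5 + 110.3 + 110.0 + 110.3 + 109.9 + 109.0 + 111.8 + 111.6 + 109.8 + 110.3 + 109.5) / 11 = 1212.0000 / 11 = 110.1818
CL = X̄̄ = 110.1818

110.182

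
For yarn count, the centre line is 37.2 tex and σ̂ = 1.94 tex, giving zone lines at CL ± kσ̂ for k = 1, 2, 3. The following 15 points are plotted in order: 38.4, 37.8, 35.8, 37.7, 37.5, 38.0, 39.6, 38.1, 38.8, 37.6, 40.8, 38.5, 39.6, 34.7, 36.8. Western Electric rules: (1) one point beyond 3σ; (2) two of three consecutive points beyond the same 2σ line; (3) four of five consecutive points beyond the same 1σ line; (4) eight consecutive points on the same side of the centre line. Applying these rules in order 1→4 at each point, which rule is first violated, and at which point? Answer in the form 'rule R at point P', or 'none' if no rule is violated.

Zone of each point (C = within 1σ̂, B = 1σ̂–2σ̂, A = 2σ̂–3σ̂, * = beyond 3σ̂; sign = side of CL): 1:+C, 2:+C, 3:-C, 4:+C, 5:+C, 6:+C, 7:+B, 8:+C, 9:+C, 10:+C, 11:+B, 12:+C, 13:+B, 14:-B, 15:-C
Rule 4 (eight consecutive points on the same side of the centre line) is satisfied at point 11.

rule 4 at point 11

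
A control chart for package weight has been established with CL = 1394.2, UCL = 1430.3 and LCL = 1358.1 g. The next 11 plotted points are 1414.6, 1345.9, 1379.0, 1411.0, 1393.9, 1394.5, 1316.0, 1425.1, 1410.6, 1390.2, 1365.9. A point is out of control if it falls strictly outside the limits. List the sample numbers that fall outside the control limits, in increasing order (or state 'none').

Compare each point to [1358.1, 1430.3]: sample 2 = 1345.9 < LCL; sample 7 = 1316.0 < LCL.

2, 7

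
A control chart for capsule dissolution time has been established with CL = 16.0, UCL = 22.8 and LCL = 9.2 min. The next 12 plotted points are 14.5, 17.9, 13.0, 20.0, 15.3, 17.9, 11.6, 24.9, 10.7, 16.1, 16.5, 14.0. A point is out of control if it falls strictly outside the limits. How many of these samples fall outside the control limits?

1

Compare each point to [9.2, 22.8]: sample 8 = 24.9 > UCL.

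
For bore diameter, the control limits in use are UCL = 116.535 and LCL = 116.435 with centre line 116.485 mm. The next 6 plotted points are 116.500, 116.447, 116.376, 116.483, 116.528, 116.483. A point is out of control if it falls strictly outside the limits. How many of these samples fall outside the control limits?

1

Compare each point to [116.435, 116.535]: sample 3 = 116.376 < LCL.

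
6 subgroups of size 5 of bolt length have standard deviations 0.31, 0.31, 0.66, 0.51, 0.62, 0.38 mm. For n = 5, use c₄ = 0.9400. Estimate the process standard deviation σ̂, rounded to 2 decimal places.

s̄ = (0.31 + 0.31 + 0.66 + 0.51 + 0.62 + 0.38) / 6 = 0.4650
σ̂ = s̄ / c₄ = 0.4650 / 0.9400 = 0.4947

0.49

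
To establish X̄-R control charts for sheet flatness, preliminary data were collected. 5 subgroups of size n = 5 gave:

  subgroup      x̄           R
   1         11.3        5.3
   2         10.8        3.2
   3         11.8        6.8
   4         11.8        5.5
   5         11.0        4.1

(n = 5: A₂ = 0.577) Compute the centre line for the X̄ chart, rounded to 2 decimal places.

X̄̄ = (11.3 + 10.8 + 11.8 + 11.8 + 11.0) / 5 = 56.7000 / 5 = 11.3400
CL = X̄̄ = 11.3400

11.34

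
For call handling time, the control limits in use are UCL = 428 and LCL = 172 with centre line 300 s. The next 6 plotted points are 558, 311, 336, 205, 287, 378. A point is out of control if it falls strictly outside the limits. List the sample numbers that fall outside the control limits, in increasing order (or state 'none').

1

Compare each point to [172, 428]: sample 1 = 558 > UCL.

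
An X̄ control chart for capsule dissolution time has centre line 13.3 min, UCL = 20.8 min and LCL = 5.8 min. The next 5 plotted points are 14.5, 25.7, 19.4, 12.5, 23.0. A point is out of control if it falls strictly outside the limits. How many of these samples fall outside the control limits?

Compare each point to [5.8, 20.8]: sample 2 = 25.7 > UCL; sample 5 = 23.0 > UCL.

2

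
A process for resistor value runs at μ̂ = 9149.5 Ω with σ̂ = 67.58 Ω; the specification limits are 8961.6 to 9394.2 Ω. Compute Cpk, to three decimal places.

0.927

Cpu = (USL − μ̂) / (3σ̂) = (9394.2 − 9149.5) / (3 × 67.58) = 1.2070; Cpl = (μ̂ − LSL) / (3σ̂) = (9149.5 − 8961.6) / (3 × 67.58) = 0.9268; Cpk = min(Cpu, Cpl) = 0.9268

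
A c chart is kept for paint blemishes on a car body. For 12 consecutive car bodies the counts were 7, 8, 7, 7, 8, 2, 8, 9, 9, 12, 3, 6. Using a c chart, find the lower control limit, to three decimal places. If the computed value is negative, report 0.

0.000

c̄ = (7 + 8 + 7 + 7 + 8 + 2 + 8 + 9 + 9 + 12 + 3 + 6) / 12 = 86 / 12 = 7.1667
LCL = c̄ − 3√c̄ = 7.1667 − 3 × 2.6771 = -0.8645 → 0 (cannot be negative)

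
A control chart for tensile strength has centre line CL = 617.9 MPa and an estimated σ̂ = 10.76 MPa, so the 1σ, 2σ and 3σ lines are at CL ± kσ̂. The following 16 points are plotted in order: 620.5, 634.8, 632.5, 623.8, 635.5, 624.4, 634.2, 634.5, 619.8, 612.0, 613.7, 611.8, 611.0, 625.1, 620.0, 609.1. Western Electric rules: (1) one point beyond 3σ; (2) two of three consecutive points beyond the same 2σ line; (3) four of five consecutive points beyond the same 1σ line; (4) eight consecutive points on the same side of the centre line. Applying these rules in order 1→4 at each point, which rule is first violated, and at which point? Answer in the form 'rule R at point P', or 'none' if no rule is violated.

Zone of each point (C = within 1σ̂, B = 1σ̂–2σ̂, A = 2σ̂–3σ̂, * = beyond 3σ̂; sign = side of CL): 1:+C, 2:+B, 3:+B, 4:+C, 5:+B, 6:+C, 7:+B, 8:+B, 9:+C, 10:-C, 11:-C, 12:-C, 13:-C, 14:+C, 15:+C, 16:-C
Rule 4 (eight consecutive points on the same side of the centre line) is satisfied at point 8.

rule 4 at point 8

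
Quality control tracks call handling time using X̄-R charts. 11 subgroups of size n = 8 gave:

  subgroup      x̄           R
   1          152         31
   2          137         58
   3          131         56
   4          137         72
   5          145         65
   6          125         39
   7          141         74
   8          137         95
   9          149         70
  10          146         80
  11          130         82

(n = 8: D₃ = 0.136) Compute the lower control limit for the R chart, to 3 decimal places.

R̄ = (31 + 58 + 56 + 72 + 65 + 39 + 74 + 95 + 70 + 80 + 82) / 11 = 722.0000 / 11 = 65.6364
LCL_R = D₃·R̄ = 0.136 × 65.6364 = 8.9265

8.927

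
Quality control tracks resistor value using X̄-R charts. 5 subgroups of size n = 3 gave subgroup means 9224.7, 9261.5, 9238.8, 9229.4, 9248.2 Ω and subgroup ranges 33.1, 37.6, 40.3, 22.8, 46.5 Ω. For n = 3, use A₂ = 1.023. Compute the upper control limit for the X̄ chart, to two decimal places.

X̄̄ = (9224.7 + 9261.5 + 9238.8 + 9229.4 + 9248.2) / 5 = 46202.6000 / 5 = 9240.5200
R̄ = (33.1 + 37.6 + 40.3 + 22.8 + 46.5) / 5 = 180.3000 / 5 = 36.0600
UCL = X̄̄ + A₂·R̄ = 9240.5200 + 1.023 × 36.0600 = 9277.4094

9277.41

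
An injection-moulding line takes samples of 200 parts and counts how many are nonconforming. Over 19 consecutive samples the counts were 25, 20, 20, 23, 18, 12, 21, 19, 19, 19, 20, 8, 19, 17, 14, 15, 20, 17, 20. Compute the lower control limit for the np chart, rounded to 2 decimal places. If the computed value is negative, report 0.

6.01

p̄ = Σdᵢ / (k·n) = 346 / (19 × 200) = 0.09105
LCL = np̄ − 3·√(np̄(1−p̄)) = 18.2105 − 3 × 4.0685 = 6.0051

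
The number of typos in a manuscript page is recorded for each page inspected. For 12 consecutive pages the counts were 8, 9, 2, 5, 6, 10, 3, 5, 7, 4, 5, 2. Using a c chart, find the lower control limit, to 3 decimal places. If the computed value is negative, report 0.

c̄ = (8 + 9 + 2 + 5 + 6 + 10 + 3 + 5 + 7 + 4 + 5 + 2) / 12 = 66 / 12 = 5.5000
LCL = c̄ − 3√c̄ = 5.5000 − 3 × 2.3452 = -1.5356 → 0 (cannot be negative)

0.000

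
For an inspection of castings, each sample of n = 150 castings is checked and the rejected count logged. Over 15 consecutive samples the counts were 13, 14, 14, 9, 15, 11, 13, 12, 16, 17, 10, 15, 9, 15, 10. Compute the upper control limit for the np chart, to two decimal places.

p̄ = Σdᵢ / (k·n) = 193 / (15 × 150) = 0.08578
UCL = np̄ + 3·√(np̄(1−p̄)) = 12.8667 + 3 × √(12.8667×0.91422) = 12.8667 + 3 × 3.4297 = 23.1558

23.16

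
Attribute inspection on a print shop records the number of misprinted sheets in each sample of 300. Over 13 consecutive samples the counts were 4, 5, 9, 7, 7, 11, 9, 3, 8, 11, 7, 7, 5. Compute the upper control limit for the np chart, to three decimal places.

15.082

p̄ = Σdᵢ / (k·n) = 93 / (13 × 300) = 0.02385
UCL = np̄ + 3·√(np̄(1−p̄)) = 7.1538 + 3 × √(7.1538×0.97615) = 7.1538 + 3 × 2.6426 = 15.0816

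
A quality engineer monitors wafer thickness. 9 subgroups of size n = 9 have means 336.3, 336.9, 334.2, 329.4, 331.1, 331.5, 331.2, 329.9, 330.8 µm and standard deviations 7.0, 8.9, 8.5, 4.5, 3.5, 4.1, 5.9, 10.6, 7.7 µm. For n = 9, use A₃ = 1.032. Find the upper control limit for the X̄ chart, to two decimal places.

X̄̄ = (336.3 + 336.9 + 334.2 + 329.4 + 331.1 + 331.5 + 331.2 + 329.9 + 330.8) / 9 = 332.3667
s̄ = (7.0 + 8.9 + 8.5 + 4.5 + 3.5 + 4.1 + 5.9 + 10.6 + 7.7) / 9 = 6.7444
UCL = X̄̄ + A₃·s̄ = 332.3667 + 1.032 × 6.7444 = 339.3269

339.33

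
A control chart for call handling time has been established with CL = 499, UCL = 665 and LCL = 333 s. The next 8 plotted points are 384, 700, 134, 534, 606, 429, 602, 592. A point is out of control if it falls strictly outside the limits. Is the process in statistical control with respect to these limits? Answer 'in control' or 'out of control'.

Compare each point to [333, 665]: sample 2 = 700 > UCL; sample 3 = 134 < LCL.

out of control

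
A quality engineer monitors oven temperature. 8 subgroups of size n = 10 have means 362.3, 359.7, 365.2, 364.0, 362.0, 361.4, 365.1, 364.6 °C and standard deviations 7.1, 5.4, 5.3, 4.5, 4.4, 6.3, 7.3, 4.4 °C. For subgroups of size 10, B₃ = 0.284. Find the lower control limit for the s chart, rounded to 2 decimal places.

s̄ = (7.1 + 5.4 + 5.3 + 4.5 + 4.4 + 6.3 + 7.3 + 4.4) / 8 = 5.5875
LCL_s = B₃·s̄ = 0.284 × 5.5875 = 1.5868

1.59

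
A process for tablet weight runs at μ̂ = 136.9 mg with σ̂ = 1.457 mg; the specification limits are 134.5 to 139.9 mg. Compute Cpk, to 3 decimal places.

0.549

Cpu = (USL − μ̂) / (3σ̂) = (139.9 − 136.9) / (3 × 1.457) = 0.6863; Cpl = (μ̂ − LSL) / (3σ̂) = (136.9 − 134.5) / (3 × 1.457) = 0.5491; Cpk = min(Cpu, Cpl) = 0.5491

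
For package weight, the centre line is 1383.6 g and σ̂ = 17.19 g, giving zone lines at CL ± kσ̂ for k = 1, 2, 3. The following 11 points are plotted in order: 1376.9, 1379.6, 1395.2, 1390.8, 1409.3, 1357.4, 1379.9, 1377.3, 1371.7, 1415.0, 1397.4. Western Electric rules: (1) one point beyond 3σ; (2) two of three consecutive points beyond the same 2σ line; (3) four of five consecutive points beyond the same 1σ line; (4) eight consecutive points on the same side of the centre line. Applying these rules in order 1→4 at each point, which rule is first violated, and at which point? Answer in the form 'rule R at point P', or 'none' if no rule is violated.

none

Zone of each point (C = within 1σ̂, B = 1σ̂–2σ̂, A = 2σ̂–3σ̂, * = beyond 3σ̂; sign = side of CL): 1:-C, 2:-C, 3:+C, 4:+C, 5:+B, 6:-B, 7:-C, 8:-C, 9:-C, 10:+B, 11:+C
No rule fires across all 11 points.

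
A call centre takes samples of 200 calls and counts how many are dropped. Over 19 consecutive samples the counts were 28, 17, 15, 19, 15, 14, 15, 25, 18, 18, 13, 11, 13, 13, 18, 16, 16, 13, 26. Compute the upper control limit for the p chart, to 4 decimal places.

p̄ = Σdᵢ / (k·n) = 323 / (19 × 200) = 0.08500
UCL = p̄ + 3·√(p̄(1−p̄)/n) = 0.08500 + 3 × √(0.08500×0.91500/200) = 0.08500 + 3 × 0.01972 = 0.14416

0.1442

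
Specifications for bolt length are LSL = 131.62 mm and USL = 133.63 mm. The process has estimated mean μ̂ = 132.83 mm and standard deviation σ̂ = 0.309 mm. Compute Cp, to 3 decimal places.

1.084

Cp = (USL − LSL) / (6σ̂) = (133.63 − 131.62) / (6 × 0.309) = 2.0100 / 1.8540 = 1.0841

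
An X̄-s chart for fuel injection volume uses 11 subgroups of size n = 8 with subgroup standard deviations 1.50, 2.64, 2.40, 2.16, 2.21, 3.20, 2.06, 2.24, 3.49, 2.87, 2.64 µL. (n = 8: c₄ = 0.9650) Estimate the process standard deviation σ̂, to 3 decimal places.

2.582

s̄ = (1.50 + 2.64 + 2.40 + 2.16 + 2.21 + 3.20 + 2.06 + 2.24 + 3.49 + 2.87 + 2.64) / 11 = 2.4918
σ̂ = s̄ / c₄ = 2.4918 / 0.9650 = 2.5822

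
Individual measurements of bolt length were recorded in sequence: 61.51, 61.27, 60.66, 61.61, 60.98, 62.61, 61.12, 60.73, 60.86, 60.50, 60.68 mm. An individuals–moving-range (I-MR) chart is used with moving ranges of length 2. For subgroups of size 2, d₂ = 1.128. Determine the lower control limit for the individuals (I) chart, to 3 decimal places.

59.381

X̄ = (61.51 + 61.27 + 60.66 + 61.61 + 60.98 + 62.61 + 61.12 + 60.73 + 60.86 + 60.50 + 60.68) / 11 = 61.1391
Moving ranges: 0.24, 0.61, 0.95, 0.63, 1.63, 1.49, 0.39, 0.13, 0.36, 0.18; M̄R̄ = 6.6100 / 10 = 0.6610
LCL = X̄ − 3·M̄R̄/d₂ = 61.1391 − 3 × 0.6610 / 1.128 = 59.3811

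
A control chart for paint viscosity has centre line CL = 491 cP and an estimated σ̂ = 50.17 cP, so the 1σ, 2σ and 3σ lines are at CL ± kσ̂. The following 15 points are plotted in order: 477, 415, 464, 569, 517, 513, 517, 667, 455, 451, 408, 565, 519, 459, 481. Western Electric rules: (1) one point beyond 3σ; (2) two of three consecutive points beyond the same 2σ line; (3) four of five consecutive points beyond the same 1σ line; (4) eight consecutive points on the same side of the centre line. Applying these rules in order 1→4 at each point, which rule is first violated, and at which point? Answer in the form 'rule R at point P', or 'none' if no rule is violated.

rule 1 at point 8

Zone of each point (C = within 1σ̂, B = 1σ̂–2σ̂, A = 2σ̂–3σ̂, * = beyond 3σ̂; sign = side of CL): 1:-C, 2:-B, 3:-C, 4:+B, 5:+C, 6:+C, 7:+C, 8:+*, 9:-C, 10:-C, 11:-B, 12:+B, 13:+C, 14:-C, 15:-C
Rule 1 (one point beyond the 3σ limits) is satisfied at point 8.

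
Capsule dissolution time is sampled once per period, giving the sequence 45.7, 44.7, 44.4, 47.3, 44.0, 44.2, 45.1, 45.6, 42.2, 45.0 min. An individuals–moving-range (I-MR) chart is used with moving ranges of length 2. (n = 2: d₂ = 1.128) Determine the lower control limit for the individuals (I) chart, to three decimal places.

X̄ = (45.7 + 44.7 + 44.4 + 47.3 + 44.0 + 44.2 + 45.1 + 45.6 + 42.2 + 45.0) / 10 = 44.8200
Moving ranges: 1.0, 0.3, 2.9, 3.3, 0.2, 0.9, 0.5, 3.4, 2.8; M̄R̄ = 15.3000 / 9 = 1.7000
LCL = X̄ − 3·M̄R̄/d₂ = 44.8200 − 3 × 1.7000 / 1.128 = 40.2987

40.299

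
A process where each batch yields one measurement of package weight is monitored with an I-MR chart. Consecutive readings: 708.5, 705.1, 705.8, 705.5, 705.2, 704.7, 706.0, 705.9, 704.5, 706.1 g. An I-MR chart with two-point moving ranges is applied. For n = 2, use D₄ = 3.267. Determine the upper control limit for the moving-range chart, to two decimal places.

Moving ranges: 3.4, 0.7, 0.3, 0.3, 0.5, 1.3, 0.1, 1.4, 1.6; M̄R̄ = 9.6000 / 9 = 1.0667
UCL_MR = D₄·M̄R̄ = 3.267 × 1.0667 = 3.4848

3.48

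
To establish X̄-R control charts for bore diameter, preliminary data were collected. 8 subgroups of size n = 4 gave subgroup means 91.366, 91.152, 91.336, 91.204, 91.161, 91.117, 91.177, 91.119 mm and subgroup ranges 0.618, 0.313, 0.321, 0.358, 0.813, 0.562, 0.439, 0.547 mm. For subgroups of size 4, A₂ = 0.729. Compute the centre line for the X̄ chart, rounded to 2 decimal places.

X̄̄ = (91.366 + 91.152 + 91.336 + 91.204 + 91.161 + 91.117 + 91.177 + 91.119) / 8 = 729.6320 / 8 = 91.2040
CL = X̄̄ = 91.2040

91.20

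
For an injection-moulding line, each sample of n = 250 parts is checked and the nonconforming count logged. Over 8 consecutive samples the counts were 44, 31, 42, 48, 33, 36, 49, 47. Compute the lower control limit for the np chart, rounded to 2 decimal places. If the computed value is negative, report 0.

23.64

p̄ = Σdᵢ / (k·n) = 330 / (8 × 250) = 0.16500
LCL = np̄ − 3·√(np̄(1−p̄)) = 41.2500 − 3 × 5.8689 = 23.6434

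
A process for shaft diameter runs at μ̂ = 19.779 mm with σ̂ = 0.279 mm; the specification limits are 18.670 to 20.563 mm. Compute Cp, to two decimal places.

Cp = (USL − LSL) / (6σ̂) = (20.563 − 18.670) / (6 × 0.279) = 1.8930 / 1.6740 = 1.1308

1.13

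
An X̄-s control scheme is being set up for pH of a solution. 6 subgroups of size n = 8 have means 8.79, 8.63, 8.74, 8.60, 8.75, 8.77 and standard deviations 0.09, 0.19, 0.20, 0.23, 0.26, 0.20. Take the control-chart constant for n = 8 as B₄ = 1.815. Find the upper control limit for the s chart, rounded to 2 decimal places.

s̄ = (0.09 + 0.19 + 0.20 + 0.23 + 0.26 + 0.20) / 6 = 0.1950
UCL_s = B₄·s̄ = 1.815 × 0.1950 = 0.3539

0.35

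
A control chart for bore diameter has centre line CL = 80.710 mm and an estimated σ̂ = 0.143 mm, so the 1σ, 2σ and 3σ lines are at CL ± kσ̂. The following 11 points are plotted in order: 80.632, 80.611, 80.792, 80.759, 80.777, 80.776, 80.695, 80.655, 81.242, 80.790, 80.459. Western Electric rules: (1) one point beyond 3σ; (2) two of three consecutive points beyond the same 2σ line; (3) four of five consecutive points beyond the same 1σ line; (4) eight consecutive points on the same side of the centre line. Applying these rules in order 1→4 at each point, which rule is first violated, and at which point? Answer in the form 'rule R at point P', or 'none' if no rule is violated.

rule 1 at point 9

Zone of each point (C = within 1σ̂, B = 1σ̂–2σ̂, A = 2σ̂–3σ̂, * = beyond 3σ̂; sign = side of CL): 1:-C, 2:-C, 3:+C, 4:+C, 5:+C, 6:+C, 7:-C, 8:-C, 9:+*, 10:+C, 11:-B
Rule 1 (one point beyond the 3σ limits) is satisfied at point 9.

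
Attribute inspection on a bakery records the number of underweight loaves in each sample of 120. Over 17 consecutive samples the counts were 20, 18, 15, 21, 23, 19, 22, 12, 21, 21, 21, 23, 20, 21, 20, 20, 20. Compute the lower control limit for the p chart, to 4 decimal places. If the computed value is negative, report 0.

p̄ = Σdᵢ / (k·n) = 337 / (17 × 120) = 0.16520
LCL = p̄ − 3·√(p̄(1−p̄)/n) = 0.16520 − 3 × 0.03390 = 0.06350

0.0635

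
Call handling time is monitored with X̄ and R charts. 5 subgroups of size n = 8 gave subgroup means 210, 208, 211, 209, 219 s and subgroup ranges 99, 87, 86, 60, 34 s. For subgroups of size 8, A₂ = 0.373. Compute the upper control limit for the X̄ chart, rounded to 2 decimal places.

238.70

X̄̄ = (210 + 208 + 211 + 209 + 219) / 5 = 1057.0000 / 5 = 211.4000
R̄ = (99 + 87 + 86 + 60 + 34) / 5 = 366.0000 / 5 = 73.2000
UCL = X̄̄ + A₂·R̄ = 211.4000 + 0.373 × 73.2000 = 238.7036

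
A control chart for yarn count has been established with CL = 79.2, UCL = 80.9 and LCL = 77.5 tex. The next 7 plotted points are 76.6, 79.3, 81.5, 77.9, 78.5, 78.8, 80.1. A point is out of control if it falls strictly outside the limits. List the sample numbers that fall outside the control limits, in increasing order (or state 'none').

Compare each point to [77.5, 80.9]: sample 1 = 76.6 < LCL; sample 3 = 81.5 > UCL.

1, 3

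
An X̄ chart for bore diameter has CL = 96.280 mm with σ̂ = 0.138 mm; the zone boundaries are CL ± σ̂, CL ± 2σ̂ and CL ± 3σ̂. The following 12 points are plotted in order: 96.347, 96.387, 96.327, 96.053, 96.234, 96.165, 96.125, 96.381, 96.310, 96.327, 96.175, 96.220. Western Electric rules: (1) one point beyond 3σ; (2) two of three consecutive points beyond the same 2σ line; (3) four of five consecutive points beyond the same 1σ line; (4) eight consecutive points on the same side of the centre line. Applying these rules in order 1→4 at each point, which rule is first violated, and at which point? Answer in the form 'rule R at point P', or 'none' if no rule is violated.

Zone of each point (C = within 1σ̂, B = 1σ̂–2σ̂, A = 2σ̂–3σ̂, * = beyond 3σ̂; sign = side of CL): 1:+C, 2:+C, 3:+C, 4:-B, 5:-C, 6:-C, 7:-B, 8:+C, 9:+C, 10:+C, 11:-C, 12:-C
No rule fires across all 12 points.

none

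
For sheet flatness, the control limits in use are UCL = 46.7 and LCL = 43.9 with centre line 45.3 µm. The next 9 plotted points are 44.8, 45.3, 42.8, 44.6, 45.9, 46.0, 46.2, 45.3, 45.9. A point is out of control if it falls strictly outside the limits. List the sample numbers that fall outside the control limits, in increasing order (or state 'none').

Compare each point to [43.9, 46.7]: sample 3 = 42.8 < LCL.

3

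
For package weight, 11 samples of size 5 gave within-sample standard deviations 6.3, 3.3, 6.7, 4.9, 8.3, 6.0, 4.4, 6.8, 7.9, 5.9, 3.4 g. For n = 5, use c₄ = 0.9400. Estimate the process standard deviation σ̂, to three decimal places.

6.180

s̄ = (6.3 + 3.3 + 6.7 + 4.9 + 8.3 + 6.0 + 4.4 + 6.8 + 7.9 + 5.9 + 3.4) / 11 = 5.8091
σ̂ = s̄ / c₄ = 5.8091 / 0.9400 = 6.1799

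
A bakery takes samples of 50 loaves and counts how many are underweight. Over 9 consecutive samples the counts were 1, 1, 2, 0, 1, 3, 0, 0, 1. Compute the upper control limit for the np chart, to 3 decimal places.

p̄ = Σdᵢ / (k·n) = 9 / (9 × 50) = 0.02000
UCL = np̄ + 3·√(np̄(1−p̄)) = 1.0000 + 3 × √(1.0000×0.98000) = 1.0000 + 3 × 0.9899 = 3.9698

3.970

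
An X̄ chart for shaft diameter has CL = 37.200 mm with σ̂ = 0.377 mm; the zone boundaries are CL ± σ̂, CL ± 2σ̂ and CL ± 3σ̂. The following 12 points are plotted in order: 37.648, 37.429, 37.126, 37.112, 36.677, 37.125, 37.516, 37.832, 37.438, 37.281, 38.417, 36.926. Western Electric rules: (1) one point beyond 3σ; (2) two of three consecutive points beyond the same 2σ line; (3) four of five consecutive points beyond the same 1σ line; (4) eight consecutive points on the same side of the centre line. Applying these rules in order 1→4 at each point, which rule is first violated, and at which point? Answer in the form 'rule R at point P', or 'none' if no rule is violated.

Zone of each point (C = within 1σ̂, B = 1σ̂–2σ̂, A = 2σ̂–3σ̂, * = beyond 3σ̂; sign = side of CL): 1:+B, 2:+C, 3:-C, 4:-C, 5:-B, 6:-C, 7:+C, 8:+B, 9:+C, 10:+C, 11:+*, 12:-C
Rule 1 (one point beyond the 3σ limits) is satisfied at point 11.

rule 1 at point 11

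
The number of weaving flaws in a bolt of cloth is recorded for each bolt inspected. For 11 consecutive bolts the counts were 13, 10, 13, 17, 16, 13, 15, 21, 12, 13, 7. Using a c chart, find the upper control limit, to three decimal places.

24.715

c̄ = (13 + 10 + 13 + 17 + 16 + 13 + 15 + 21 + 12 + 13 + 7) / 11 = 150 / 11 = 13.6364
UCL = c̄ + 3√c̄ = 13.6364 + 3 × √13.6364 = 13.6364 + 3 × 3.6927 = 24.7146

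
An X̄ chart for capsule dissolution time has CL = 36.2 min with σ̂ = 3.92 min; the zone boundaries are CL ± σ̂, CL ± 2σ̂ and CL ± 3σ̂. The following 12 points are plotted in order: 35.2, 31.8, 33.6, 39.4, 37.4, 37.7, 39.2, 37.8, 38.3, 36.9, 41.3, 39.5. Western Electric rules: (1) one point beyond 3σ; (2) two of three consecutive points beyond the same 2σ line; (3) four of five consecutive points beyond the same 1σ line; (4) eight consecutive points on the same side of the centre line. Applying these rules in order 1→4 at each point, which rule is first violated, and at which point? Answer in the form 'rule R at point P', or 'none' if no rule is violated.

rule 4 at point 11

Zone of each point (C = within 1σ̂, B = 1σ̂–2σ̂, A = 2σ̂–3σ̂, * = beyond 3σ̂; sign = side of CL): 1:-C, 2:-B, 3:-C, 4:+C, 5:+C, 6:+C, 7:+C, 8:+C, 9:+C, 10:+C, 11:+B, 12:+C
Rule 4 (eight consecutive points on the same side of the centre line) is satisfied at point 11.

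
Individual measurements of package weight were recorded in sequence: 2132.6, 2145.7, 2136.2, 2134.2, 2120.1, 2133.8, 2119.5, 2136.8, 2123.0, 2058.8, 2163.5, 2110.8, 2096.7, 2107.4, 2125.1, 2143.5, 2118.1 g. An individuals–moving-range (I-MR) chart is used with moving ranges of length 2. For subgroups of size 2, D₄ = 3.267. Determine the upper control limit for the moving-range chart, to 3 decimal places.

82.839

Moving ranges: 13.1, 9.5, 2.0, 14.1, 13.7, 14.3, 17.3, 13.8, 64.2, 104.7, 52.7, 14.1, 10.7, 17.7, 18.4, 25.4; M̄R̄ = 405.7000 / 16 = 25.3562
UCL_MR = D₄·M̄R̄ = 3.267 × 25.3562 = 82.8389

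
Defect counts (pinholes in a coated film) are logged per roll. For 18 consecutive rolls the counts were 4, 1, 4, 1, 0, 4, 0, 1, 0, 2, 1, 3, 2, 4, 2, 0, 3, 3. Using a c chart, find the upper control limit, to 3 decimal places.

c̄ = (4 + 1 + 4 + 1 + 0 + 4 + 0 + 1 + 0 + 2 + 1 + 3 + 2 + 4 + 2 + 0 + 3 + 3) / 18 = 35 / 18 = 1.9444
UCL = c̄ + 3√c̄ = 1.9444 + 3 × √1.9444 = 1.9444 + 3 × 1.3944 = 6.1277

6.128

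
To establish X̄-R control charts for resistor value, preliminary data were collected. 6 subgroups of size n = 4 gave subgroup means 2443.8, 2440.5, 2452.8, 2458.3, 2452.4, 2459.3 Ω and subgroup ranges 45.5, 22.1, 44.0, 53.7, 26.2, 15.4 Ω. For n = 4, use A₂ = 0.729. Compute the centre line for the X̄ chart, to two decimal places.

X̄̄ = (2443.8 + 2440.5 + 2452.8 + 2458.3 + 2452.4 + 2459.3) / 6 = 14707.1000 / 6 = 2451.1833
CL = X̄̄ = 2451.1833

2451.18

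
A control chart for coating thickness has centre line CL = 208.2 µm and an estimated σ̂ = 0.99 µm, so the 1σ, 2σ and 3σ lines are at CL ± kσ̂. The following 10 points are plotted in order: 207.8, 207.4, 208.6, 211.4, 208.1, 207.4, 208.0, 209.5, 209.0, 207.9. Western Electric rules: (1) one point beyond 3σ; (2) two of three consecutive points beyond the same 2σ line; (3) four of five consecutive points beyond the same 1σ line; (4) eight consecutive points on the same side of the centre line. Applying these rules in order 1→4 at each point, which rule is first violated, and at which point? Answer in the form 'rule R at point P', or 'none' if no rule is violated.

Zone of each point (C = within 1σ̂, B = 1σ̂–2σ̂, A = 2σ̂–3σ̂, * = beyond 3σ̂; sign = side of CL): 1:-C, 2:-C, 3:+C, 4:+*, 5:-C, 6:-C, 7:-C, 8:+B, 9:+C, 10:-C
Rule 1 (one point beyond the 3σ limits) is satisfied at point 4.

rule 1 at point 4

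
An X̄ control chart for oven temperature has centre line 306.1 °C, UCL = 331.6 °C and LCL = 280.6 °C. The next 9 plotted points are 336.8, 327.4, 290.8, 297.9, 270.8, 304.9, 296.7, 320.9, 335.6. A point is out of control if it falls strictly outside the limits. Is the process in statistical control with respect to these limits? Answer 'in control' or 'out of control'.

out of control

Compare each point to [280.6, 331.6]: sample 1 = 336.8 > UCL; sample 5 = 270.8 < LCL; sample 9 = 335.6 > UCL.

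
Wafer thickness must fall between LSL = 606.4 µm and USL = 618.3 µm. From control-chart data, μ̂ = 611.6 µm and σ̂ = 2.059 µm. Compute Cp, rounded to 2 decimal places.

Cp = (USL − LSL) / (6σ̂) = (618.3 − 606.4) / (6 × 2.059) = 11.9000 / 12.3540 = 0.9633

0.96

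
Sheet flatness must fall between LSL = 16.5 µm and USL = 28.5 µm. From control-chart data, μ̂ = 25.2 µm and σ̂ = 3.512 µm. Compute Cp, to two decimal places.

Cp = (USL − LSL) / (6σ̂) = (28.5 − 16.5) / (6 × 3.512) = 12.0000 / 21.0720 = 0.5695

0.57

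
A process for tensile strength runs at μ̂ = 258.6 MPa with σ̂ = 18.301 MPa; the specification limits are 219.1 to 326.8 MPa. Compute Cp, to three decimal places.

Cp = (USL − LSL) / (6σ̂) = (326.8 − 219.1) / (6 × 18.301) = 107.7000 / 109.8060 = 0.9808

0.981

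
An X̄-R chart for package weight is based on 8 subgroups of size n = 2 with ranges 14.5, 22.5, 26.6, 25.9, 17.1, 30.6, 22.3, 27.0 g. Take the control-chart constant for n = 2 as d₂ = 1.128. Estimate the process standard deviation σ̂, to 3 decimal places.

R̄ = (14.5 + 22.5 + 26.6 + 25.9 + 17.1 + 30.6 + 22.3 + 27.0) / 8 = 23.3125
σ̂ = R̄ / d₂ = 23.3125 / 1.128 = 20.6671

20.667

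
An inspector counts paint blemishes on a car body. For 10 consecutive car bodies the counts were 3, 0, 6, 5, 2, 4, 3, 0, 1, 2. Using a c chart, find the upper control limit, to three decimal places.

c̄ = (3 + 0 + 6 + 5 + 2 + 4 + 3 + 0 + 1 + 2) / 10 = 26 / 10 = 2.6000
UCL = c̄ + 3√c̄ = 2.6000 + 3 × √2.6000 = 2.6000 + 3 × 1.6125 = 7.4374

7.437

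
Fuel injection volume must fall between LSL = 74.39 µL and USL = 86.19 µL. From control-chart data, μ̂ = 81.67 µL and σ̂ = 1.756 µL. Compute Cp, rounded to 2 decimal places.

Cp = (USL − LSL) / (6σ̂) = (86.19 − 74.39) / (6 × 1.756) = 11.8000 / 10.5360 = 1.1200

1.12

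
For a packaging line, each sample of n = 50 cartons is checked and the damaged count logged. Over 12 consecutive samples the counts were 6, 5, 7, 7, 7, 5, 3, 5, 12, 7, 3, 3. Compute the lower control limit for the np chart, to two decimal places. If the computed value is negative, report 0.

p̄ = Σdᵢ / (k·n) = 70 / (12 × 50) = 0.11667
LCL = np̄ − 3·√(np̄(1−p̄)) = 5.8333 − 3 × 2.2700 = -0.9766 → 0 (negative, so LCL = 0)

0.00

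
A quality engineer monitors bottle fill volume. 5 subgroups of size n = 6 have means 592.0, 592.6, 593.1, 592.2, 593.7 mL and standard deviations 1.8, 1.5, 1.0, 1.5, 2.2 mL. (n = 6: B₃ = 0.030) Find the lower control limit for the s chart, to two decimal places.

s̄ = (1.8 + 1.5 + 1.0 + 1.5 + 2.2) / 5 = 1.6000
LCL_s = B₃·s̄ = 0.030 × 1.6000 = 0.0480

0.05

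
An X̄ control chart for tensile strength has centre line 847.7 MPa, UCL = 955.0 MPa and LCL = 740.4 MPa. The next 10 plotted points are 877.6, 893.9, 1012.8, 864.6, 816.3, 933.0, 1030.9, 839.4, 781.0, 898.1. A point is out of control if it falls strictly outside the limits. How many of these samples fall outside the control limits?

2

Compare each point to [740.4, 955.0]: sample 3 = 1012.8 > UCL; sample 7 = 1030.9 > UCL.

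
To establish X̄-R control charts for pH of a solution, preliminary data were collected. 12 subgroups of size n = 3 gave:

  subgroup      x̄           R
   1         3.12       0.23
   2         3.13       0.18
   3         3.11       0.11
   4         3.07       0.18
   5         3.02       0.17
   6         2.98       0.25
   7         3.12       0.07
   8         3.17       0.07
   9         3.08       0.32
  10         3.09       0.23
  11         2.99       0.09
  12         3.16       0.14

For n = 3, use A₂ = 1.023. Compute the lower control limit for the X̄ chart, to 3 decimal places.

X̄̄ = (3.12 + 3.13 + 3.11 + 3.07 + 3.02 + 2.98 + 3.12 + 3.17 + 3.08 + 3.09 + 2.99 + 3.16) / 12 = 37.0400 / 12 = 3.0867
R̄ = (0.23 + 0.18 + 0.11 + 0.18 + 0.17 + 0.25 + 0.07 + 0.07 + 0.32 + 0.23 + 0.09 + 0.14) / 12 = 2.0400 / 12 = 0.1700
LCL = X̄̄ − A₂·R̄ = 3.0867 − 1.023 × 0.1700 = 2.9128

2.913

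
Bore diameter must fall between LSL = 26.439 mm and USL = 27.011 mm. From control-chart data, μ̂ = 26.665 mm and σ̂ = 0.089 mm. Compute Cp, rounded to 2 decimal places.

Cp = (USL − LSL) / (6σ̂) = (27.011 − 26.439) / (6 × 0.089) = 0.5720 / 0.5340 = 1.0712

1.07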